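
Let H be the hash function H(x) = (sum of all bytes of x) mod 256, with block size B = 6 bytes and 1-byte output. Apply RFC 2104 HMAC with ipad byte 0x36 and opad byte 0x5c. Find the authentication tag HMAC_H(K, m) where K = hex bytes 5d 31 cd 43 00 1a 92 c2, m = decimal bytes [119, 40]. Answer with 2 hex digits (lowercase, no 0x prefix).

03

Key hex bytes 5d 31 cd 43 00 1a 92 c2 is 8 bytes > B = 6, so hash it first: H(key) = 0c, then zero-pad to 6 bytes: K' = 0c 00 00 00 00 00.
K' ⊕ ipad = 3a 36 36 36 36 36.  K' ⊕ opad = 50 5c 5c 5c 5c 5c.
Inner input = (K'⊕ipad) ∥ m = 3a 36 36 36 36 36 ∥ 77 28.
Inner hash: sum = 58+54+54+54+54+54+119+40 = 487; mod 256 = 231 → e7.
Outer input = (K'⊕opad) ∥ inner = 50 5c 5c 5c 5c 5c ∥ e7.
Outer hash (tag): sum = 80+92+92+92+92+92+231 = 771; mod 256 = 3 → 03.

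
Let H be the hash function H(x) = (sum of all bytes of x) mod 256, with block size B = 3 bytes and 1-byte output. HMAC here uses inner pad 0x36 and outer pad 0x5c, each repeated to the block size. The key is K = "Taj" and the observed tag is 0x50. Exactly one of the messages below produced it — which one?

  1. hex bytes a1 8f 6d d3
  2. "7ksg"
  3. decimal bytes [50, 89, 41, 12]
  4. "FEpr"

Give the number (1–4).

3

Key "Taj" = 54 61 6a is exactly B = 3 bytes: K' = 54 61 6a.
K' ⊕ ipad = 62 57 5c; K' ⊕ opad = 08 3d 36.
m1: inner = H(62 57 5c a1 8f 6d d3) = 85; tag = H(08 3d 36 85) = 00
m2: inner = H(62 57 5c 37 6b 73 67) = 91; tag = H(08 3d 36 91) = 0c
m3: inner = H(62 57 5c 32 59 29 0c) = d5; tag = H(08 3d 36 d5) = 50 ← matches
m4: inner = H(62 57 5c 46 45 70 72) = 82; tag = H(08 3d 36 82) = fd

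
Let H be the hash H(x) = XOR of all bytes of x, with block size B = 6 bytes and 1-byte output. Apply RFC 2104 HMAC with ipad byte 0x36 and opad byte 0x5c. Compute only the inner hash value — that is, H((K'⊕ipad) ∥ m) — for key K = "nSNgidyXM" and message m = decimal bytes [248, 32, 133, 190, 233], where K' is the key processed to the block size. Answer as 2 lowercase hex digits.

Key "nSNgidyXM" = 6e 53 4e 67 69 64 79 58 4d is 9 bytes > B = 6, so hash it first: H(key) = 75, then zero-pad to 6 bytes: K' = 75 00 00 00 00 00.
K' ⊕ ipad = 43 36 36 36 36 36.
Inner input = 43 36 36 36 36 36 ∥ f8 20 85 be e9.
Inner hash: XOR 43⊕36⊕36⊕36⊕36⊕36⊕f8⊕20⊕85⊕be⊕e9 = 7f.

7f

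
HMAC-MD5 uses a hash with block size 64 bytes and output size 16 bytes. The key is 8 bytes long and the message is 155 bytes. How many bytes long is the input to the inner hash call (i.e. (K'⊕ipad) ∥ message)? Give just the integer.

Key is 8 ≤ 64 bytes, zero-padded: |K'| = 64.
Inner input = (K'⊕ipad) ∥ m → 64 + 155 = 219 bytes.

219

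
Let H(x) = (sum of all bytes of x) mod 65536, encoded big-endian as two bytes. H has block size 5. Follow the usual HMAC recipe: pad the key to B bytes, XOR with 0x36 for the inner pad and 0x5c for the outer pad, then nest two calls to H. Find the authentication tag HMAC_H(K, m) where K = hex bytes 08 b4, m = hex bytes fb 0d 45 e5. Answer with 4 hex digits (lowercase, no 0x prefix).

Key hex bytes 08 b4 is 2 bytes ≤ B = 5; zero-pad to 5 bytes: K' = 08 b4 00 00 00.
K' ⊕ ipad = 3e 82 36 36 36.  K' ⊕ opad = 54 e8 5c 5c 5c.
Inner input = (K'⊕ipad) ∥ m = 3e 82 36 36 36 ∥ fb 0d 45 e5.
Inner hash: sum = 62+130+54+54+54+251+13+69+229 = 916 → 03 94.
Outer input = (K'⊕opad) ∥ inner = 54 e8 5c 5c 5c ∥ 03 94.
Outer hash (tag): sum = 84+232+92+92+92+3+148 = 743 → 02 e7.

02e7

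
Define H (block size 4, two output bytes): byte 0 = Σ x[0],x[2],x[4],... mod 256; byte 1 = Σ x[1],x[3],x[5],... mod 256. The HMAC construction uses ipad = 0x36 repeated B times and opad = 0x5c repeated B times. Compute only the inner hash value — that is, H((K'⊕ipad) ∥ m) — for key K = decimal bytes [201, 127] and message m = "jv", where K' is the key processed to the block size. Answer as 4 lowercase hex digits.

Key decimal bytes [201, 127] = c9 7f is 2 bytes ≤ B = 4; zero-pad to 4 bytes: K' = c9 7f 00 00.
K' ⊕ ipad = ff 49 36 36.
Inner input = ff 49 36 36 ∥ 6a 76.
Inner hash: even-index sum = 415 mod 256 = 159; odd-index sum = 245 mod 256 = 245 → 9f f5.

9ff5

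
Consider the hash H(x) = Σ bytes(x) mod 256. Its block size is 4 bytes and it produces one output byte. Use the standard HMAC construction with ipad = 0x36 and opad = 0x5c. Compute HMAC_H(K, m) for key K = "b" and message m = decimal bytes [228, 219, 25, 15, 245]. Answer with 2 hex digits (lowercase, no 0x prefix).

Key "b" = 62 is 1 byte ≤ B = 4; zero-pad to 4 bytes: K' = 62 00 00 00.
K' ⊕ ipad = 54 36 36 36.  K' ⊕ opad = 3e 5c 5c 5c.
Inner input = (K'⊕ipad) ∥ m = 54 36 36 36 ∥ e4 db 19 0f f5.
Inner hash: sum = 84+54+54+54+228+219+25+15+245 = 978; mod 256 = 210 → d2.
Outer input = (K'⊕opad) ∥ inner = 3e 5c 5c 5c ∥ d2.
Outer hash (tag): sum = 62+92+92+92+210 = 548; mod 256 = 36 → 24.

24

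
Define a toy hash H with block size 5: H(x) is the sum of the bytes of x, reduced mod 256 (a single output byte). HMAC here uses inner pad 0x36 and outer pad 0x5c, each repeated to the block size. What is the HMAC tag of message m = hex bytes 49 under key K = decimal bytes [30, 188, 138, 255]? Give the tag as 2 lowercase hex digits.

ad

Key decimal bytes [30, 188, 138, 255] = 1e bc 8a ff is 4 bytes ≤ B = 5; zero-pad to 5 bytes: K' = 1e bc 8a ff 00.
K' ⊕ ipad = 28 8a bc c9 36.  K' ⊕ opad = 42 e0 d6 a3 5c.
Inner input = (K'⊕ipad) ∥ m = 28 8a bc c9 36 ∥ 49.
Inner hash: sum = 40+138+188+201+54+73 = 694; mod 256 = 182 → b6.
Outer input = (K'⊕opad) ∥ inner = 42 e0 d6 a3 5c ∥ b6.
Outer hash (tag): sum = 66+224+214+163+92+182 = 941; mod 256 = 173 → ad.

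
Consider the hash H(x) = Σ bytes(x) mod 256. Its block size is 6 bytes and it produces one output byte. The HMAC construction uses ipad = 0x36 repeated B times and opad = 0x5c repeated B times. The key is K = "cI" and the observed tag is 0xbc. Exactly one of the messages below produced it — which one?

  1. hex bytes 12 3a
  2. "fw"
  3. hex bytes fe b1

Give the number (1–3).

Key "cI" = 63 49 is 2 bytes ≤ B = 6; zero-pad to 6 bytes: K' = 63 49 00 00 00 00.
K' ⊕ ipad = 55 7f 36 36 36 36; K' ⊕ opad = 3f 15 5c 5c 5c 5c.
m1: inner = H(55 7f 36 36 36 36 12 3a) = f8; tag = H(3f 15 5c 5c 5c 5c f8) = bc ← matches
m2: inner = H(55 7f 36 36 36 36 66 77) = 89; tag = H(3f 15 5c 5c 5c 5c 89) = 4d
m3: inner = H(55 7f 36 36 36 36 fe b1) = 5b; tag = H(3f 15 5c 5c 5c 5c 5b) = 1f

1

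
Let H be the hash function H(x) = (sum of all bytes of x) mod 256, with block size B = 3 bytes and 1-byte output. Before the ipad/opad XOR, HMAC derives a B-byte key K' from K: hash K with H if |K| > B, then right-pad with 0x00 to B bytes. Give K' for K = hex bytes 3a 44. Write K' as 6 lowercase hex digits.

3a4400

Key hex bytes 3a 44 is 2 bytes ≤ B = 3; zero-pad to 3 bytes: K' = 3a 44 00.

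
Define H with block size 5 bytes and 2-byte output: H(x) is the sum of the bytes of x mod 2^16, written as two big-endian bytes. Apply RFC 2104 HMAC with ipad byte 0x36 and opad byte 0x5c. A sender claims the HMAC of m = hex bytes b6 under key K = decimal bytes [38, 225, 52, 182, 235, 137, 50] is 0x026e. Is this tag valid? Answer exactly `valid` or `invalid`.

Key decimal bytes [38, 225, 52, 182, 235, 137, 50] = 26 e1 34 b6 eb 89 32 is 7 bytes > B = 5, so hash it first: H(key) = 03 97, then zero-pad to 5 bytes: K' = 03 97 00 00 00.
K' ⊕ ipad = 35 a1 36 36 36; K' ⊕ opad = 5f cb 5c 5c 5c.
Inner hash: sum = 53+161+54+54+54+182 = 558 → 02 2e.
Outer hash (recomputed tag): sum = 95+203+92+92+92+2+46 = 622 → 02 6e.
Recomputed tag = 026e; claimed = 026e → match.

valid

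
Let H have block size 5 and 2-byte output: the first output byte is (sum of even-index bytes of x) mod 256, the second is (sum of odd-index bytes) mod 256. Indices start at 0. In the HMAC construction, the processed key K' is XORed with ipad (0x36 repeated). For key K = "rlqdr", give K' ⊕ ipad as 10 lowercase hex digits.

445a475244

Key "rlqdr" = 72 6c 71 64 72 is exactly B = 5 bytes: K' = 72 6c 71 64 72.
XOR each byte with 0x36: 72⊕36=44, 6c⊕36=5a, 71⊕36=47, 64⊕36=52, 72⊕36=44.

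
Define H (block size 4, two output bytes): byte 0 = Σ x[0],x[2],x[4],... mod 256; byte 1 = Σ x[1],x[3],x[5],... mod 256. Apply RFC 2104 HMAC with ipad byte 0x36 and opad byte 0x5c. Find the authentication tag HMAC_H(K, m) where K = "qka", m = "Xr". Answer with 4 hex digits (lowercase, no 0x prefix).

Key "qka" = 71 6b 61 is 3 bytes ≤ B = 4; zero-pad to 4 bytes: K' = 71 6b 61 00.
K' ⊕ ipad = 47 5d 57 36.  K' ⊕ opad = 2d 37 3d 5c.
Inner input = (K'⊕ipad) ∥ m = 47 5d 57 36 ∥ 58 72.
Inner hash: even-index sum = 246 mod 256 = 246; odd-index sum = 261 mod 256 = 5 → f6 05.
Outer input = (K'⊕opad) ∥ inner = 2d 37 3d 5c ∥ f6 05.
Outer hash (tag): even-index sum = 352 mod 256 = 96; odd-index sum = 152 mod 256 = 152 → 60 98.

6098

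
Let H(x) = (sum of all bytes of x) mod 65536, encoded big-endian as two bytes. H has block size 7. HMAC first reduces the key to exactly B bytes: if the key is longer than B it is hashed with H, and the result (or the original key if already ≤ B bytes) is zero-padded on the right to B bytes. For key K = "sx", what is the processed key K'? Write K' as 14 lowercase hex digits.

73780000000000

Key "sx" = 73 78 is 2 bytes ≤ B = 7; zero-pad to 7 bytes: K' = 73 78 00 00 00 00 00.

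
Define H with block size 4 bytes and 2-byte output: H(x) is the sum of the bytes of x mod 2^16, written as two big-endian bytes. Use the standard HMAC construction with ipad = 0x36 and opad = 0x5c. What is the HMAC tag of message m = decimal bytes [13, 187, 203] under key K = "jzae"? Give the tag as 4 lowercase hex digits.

Key "jzae" = 6a 7a 61 65 is exactly B = 4 bytes: K' = 6a 7a 61 65.
K' ⊕ ipad = 5c 4c 57 53.  K' ⊕ opad = 36 26 3d 39.
Inner input = (K'⊕ipad) ∥ m = 5c 4c 57 53 ∥ 0d bb cb.
Inner hash: sum = 92+76+87+83+13+187+203 = 741 → 02 e5.
Outer input = (K'⊕opad) ∥ inner = 36 26 3d 39 ∥ 02 e5.
Outer hash (tag): sum = 54+38+61+57+2+229 = 441 → 01 b9.

01b9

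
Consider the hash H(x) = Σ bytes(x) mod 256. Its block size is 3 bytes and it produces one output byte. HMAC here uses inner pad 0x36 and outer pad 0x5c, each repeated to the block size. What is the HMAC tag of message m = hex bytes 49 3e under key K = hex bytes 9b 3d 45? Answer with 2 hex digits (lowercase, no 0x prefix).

f3

Key hex bytes 9b 3d 45 is exactly B = 3 bytes: K' = 9b 3d 45.
K' ⊕ ipad = ad 0b 73.  K' ⊕ opad = c7 61 19.
Inner input = (K'⊕ipad) ∥ m = ad 0b 73 ∥ 49 3e.
Inner hash: sum = 173+11+115+73+62 = 434; mod 256 = 178 → b2.
Outer input = (K'⊕opad) ∥ inner = c7 61 19 ∥ b2.
Outer hash (tag): sum = 199+97+25+178 = 499; mod 256 = 243 → f3.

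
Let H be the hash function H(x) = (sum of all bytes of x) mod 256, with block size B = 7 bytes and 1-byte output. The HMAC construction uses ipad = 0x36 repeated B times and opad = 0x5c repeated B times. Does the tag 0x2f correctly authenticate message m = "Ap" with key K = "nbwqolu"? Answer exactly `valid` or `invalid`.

valid

Key "nbwqolu" = 6e 62 77 71 6f 6c 75 is exactly B = 7 bytes: K' = 6e 62 77 71 6f 6c 75.
K' ⊕ ipad = 58 54 41 47 59 5a 43; K' ⊕ opad = 32 3e 2b 2d 33 30 29.
Inner hash: sum = 88+84+65+71+89+90+67+65+112 = 731; mod 256 = 219 → db.
Outer hash (recomputed tag): sum = 50+62+43+45+51+48+41+219 = 559; mod 256 = 47 → 2f.
Recomputed tag = 2f; claimed = 2f → match.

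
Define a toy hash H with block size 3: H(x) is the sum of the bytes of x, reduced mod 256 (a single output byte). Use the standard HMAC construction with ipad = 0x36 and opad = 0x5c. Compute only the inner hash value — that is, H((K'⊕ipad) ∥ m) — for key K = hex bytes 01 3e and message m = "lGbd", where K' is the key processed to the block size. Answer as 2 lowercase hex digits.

ee

Key hex bytes 01 3e is 2 bytes ≤ B = 3; zero-pad to 3 bytes: K' = 01 3e 00.
K' ⊕ ipad = 37 08 36.
Inner input = 37 08 36 ∥ 6c 47 62 64.
Inner hash: sum = 55+8+54+108+71+98+100 = 494; mod 256 = 238 → ee.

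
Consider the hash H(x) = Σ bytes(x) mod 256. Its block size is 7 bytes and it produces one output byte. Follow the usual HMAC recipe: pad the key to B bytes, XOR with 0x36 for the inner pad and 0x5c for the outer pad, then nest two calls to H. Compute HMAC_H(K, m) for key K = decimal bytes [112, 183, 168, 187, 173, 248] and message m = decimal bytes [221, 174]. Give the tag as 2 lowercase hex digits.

ff

Key decimal bytes [112, 183, 168, 187, 173, 248] = 70 b7 a8 bb ad f8 is 6 bytes ≤ B = 7; zero-pad to 7 bytes: K' = 70 b7 a8 bb ad f8 00.
K' ⊕ ipad = 46 81 9e 8d 9b ce 36.  K' ⊕ opad = 2c eb f4 e7 f1 a4 5c.
Inner input = (K'⊕ipad) ∥ m = 46 81 9e 8d 9b ce 36 ∥ dd ae.
Inner hash: sum = 70+129+158+141+155+206+54+221+174 = 1308; mod 256 = 28 → 1c.
Outer input = (K'⊕opad) ∥ inner = 2c eb f4 e7 f1 a4 5c ∥ 1c.
Outer hash (tag): sum = 44+235+244+231+241+164+92+28 = 1279; mod 256 = 255 → ff.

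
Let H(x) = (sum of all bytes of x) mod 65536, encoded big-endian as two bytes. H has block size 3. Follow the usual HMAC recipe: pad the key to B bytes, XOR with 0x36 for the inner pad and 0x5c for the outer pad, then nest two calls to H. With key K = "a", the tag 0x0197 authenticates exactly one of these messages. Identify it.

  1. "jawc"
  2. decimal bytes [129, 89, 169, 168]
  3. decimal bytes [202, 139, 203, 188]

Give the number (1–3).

3

Key "a" = 61 is 1 byte ≤ B = 3; zero-pad to 3 bytes: K' = 61 00 00.
K' ⊕ ipad = 57 36 36; K' ⊕ opad = 3d 5c 5c.
m1: inner = H(57 36 36 6a 61 77 63) = 02 68; tag = H(3d 5c 5c 02 68) = 015f
m2: inner = H(57 36 36 81 59 a9 a8) = 02 ee; tag = H(3d 5c 5c 02 ee) = 01e5
m3: inner = H(57 36 36 ca 8b cb bc) = 03 9f; tag = H(3d 5c 5c 03 9f) = 0197 ← matches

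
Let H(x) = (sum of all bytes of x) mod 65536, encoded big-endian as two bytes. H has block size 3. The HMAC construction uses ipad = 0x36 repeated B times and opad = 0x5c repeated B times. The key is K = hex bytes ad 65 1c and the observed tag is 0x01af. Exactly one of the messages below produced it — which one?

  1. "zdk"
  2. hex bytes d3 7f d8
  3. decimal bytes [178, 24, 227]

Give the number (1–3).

2

Key hex bytes ad 65 1c is exactly B = 3 bytes: K' = ad 65 1c.
K' ⊕ ipad = 9b 53 2a; K' ⊕ opad = f1 39 40.
m1: inner = H(9b 53 2a 7a 64 6b) = 02 61; tag = H(f1 39 40 02 61) = 01cd
m2: inner = H(9b 53 2a d3 7f d8) = 03 42; tag = H(f1 39 40 03 42) = 01af ← matches
m3: inner = H(9b 53 2a b2 18 e3) = 02 c5; tag = H(f1 39 40 02 c5) = 0231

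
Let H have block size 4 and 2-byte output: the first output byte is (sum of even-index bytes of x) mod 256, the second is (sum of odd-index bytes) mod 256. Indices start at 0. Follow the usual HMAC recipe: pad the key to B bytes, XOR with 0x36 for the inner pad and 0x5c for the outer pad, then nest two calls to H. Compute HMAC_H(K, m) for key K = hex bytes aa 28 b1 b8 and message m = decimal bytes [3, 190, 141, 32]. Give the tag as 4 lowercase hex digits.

96e2

Key hex bytes aa 28 b1 b8 is exactly B = 4 bytes: K' = aa 28 b1 b8.
K' ⊕ ipad = 9c 1e 87 8e.  K' ⊕ opad = f6 74 ed e4.
Inner input = (K'⊕ipad) ∥ m = 9c 1e 87 8e ∥ 03 be 8d 20.
Inner hash: even-index sum = 435 mod 256 = 179; odd-index sum = 394 mod 256 = 138 → b3 8a.
Outer input = (K'⊕opad) ∥ inner = f6 74 ed e4 ∥ b3 8a.
Outer hash (tag): even-index sum = 662 mod 256 = 150; odd-index sum = 482 mod 256 = 226 → 96 e2.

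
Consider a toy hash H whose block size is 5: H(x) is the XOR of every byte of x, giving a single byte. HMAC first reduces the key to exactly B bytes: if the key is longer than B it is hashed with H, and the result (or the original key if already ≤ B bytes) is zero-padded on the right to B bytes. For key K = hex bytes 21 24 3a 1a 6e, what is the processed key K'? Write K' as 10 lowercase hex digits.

Key hex bytes 21 24 3a 1a 6e is exactly B = 5 bytes: K' = 21 24 3a 1a 6e.

21243a1a6e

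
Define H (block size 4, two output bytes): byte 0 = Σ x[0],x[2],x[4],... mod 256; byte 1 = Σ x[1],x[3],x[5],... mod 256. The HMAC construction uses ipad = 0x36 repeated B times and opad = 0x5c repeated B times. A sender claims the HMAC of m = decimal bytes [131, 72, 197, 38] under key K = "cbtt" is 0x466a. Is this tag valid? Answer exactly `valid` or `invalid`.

valid

Key "cbtt" = 63 62 74 74 is exactly B = 4 bytes: K' = 63 62 74 74.
K' ⊕ ipad = 55 54 42 42; K' ⊕ opad = 3f 3e 28 28.
Inner hash: even-index sum = 479 mod 256 = 223; odd-index sum = 260 mod 256 = 4 → df 04.
Outer hash (recomputed tag): even-index sum = 326 mod 256 = 70; odd-index sum = 106 mod 256 = 106 → 46 6a.
Recomputed tag = 466a; claimed = 466a → match.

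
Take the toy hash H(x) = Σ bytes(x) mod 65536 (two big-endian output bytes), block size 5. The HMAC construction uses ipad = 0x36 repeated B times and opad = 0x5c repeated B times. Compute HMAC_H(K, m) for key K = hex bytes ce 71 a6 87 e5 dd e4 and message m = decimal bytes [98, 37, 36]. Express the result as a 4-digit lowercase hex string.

Key hex bytes ce 71 a6 87 e5 dd e4 is 7 bytes > B = 5, so hash it first: H(key) = 05 12, then zero-pad to 5 bytes: K' = 05 12 00 00 00.
K' ⊕ ipad = 33 24 36 36 36.  K' ⊕ opad = 59 4e 5c 5c 5c.
Inner input = (K'⊕ipad) ∥ m = 33 24 36 36 36 ∥ 62 25 24.
Inner hash: sum = 51+36+54+54+54+98+37+36 = 420 → 01 a4.
Outer input = (K'⊕opad) ∥ inner = 59 4e 5c 5c 5c ∥ 01 a4.
Outer hash (tag): sum = 89+78+92+92+92+1+164 = 608 → 02 60.

0260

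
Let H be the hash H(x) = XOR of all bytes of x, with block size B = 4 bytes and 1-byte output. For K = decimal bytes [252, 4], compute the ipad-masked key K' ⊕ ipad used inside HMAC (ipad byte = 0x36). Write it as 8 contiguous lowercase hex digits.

Key decimal bytes [252, 4] = fc 04 is 2 bytes ≤ B = 4; zero-pad to 4 bytes: K' = fc 04 00 00.
XOR each byte with 0x36: fc⊕36=ca, 04⊕36=32, 00⊕36=36, 00⊕36=36.

ca323636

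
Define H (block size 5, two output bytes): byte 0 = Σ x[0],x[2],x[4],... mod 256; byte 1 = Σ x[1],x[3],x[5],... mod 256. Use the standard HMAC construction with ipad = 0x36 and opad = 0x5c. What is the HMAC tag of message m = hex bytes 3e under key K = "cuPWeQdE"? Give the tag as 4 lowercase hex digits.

a050

Key "cuPWeQdE" = 63 75 50 57 65 51 64 45 is 8 bytes > B = 5, so hash it first: H(key) = 7c 62, then zero-pad to 5 bytes: K' = 7c 62 00 00 00.
K' ⊕ ipad = 4a 54 36 36 36.  K' ⊕ opad = 20 3e 5c 5c 5c.
Inner input = (K'⊕ipad) ∥ m = 4a 54 36 36 36 ∥ 3e.
Inner hash: even-index sum = 182 mod 256 = 182; odd-index sum = 200 mod 256 = 200 → b6 c8.
Outer input = (K'⊕opad) ∥ inner = 20 3e 5c 5c 5c ∥ b6 c8.
Outer hash (tag): even-index sum = 416 mod 256 = 160; odd-index sum = 336 mod 256 = 80 → a0 50.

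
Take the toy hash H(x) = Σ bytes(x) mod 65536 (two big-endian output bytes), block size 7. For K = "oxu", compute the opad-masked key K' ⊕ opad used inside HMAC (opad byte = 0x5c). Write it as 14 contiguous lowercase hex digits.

Key "oxu" = 6f 78 75 is 3 bytes ≤ B = 7; zero-pad to 7 bytes: K' = 6f 78 75 00 00 00 00.
XOR each byte with 0x5c: 6f⊕5c=33, 78⊕5c=24, 75⊕5c=29, 00⊕5c=5c, 00⊕5c=5c, 00⊕5c=5c, 00⊕5c=5c.

3324295c5c5c5c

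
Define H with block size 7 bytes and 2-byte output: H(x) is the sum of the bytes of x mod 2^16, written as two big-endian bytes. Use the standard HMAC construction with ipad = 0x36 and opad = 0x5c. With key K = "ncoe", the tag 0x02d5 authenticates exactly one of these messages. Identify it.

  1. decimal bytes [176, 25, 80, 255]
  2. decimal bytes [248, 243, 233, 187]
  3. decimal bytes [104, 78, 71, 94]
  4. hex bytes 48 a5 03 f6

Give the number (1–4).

4

Key "ncoe" = 6e 63 6f 65 is 4 bytes ≤ B = 7; zero-pad to 7 bytes: K' = 6e 63 6f 65 00 00 00.
K' ⊕ ipad = 58 55 59 53 36 36 36; K' ⊕ opad = 32 3f 33 39 5c 5c 5c.
m1: inner = H(58 55 59 53 36 36 36 b0 19 50 ff) = 04 13; tag = H(32 3f 33 39 5c 5c 5c 04 13) = 0208
m2: inner = H(58 55 59 53 36 36 36 f8 f3 e9 bb) = 05 8a; tag = H(32 3f 33 39 5c 5c 5c 05 8a) = 0280
m3: inner = H(58 55 59 53 36 36 36 68 4e 47 5e) = 03 56; tag = H(32 3f 33 39 5c 5c 5c 03 56) = 024a
m4: inner = H(58 55 59 53 36 36 36 48 a5 03 f6) = 03 e1; tag = H(32 3f 33 39 5c 5c 5c 03 e1) = 02d5 ← matches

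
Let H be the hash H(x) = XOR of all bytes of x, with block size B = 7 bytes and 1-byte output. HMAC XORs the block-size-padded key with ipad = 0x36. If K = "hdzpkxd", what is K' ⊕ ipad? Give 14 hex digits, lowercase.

Key "hdzpkxd" = 68 64 7a 70 6b 78 64 is exactly B = 7 bytes: K' = 68 64 7a 70 6b 78 64.
XOR each byte with 0x36: 68⊕36=5e, 64⊕36=52, 7a⊕36=4c, 70⊕36=46, 6b⊕36=5d, 78⊕36=4e, 64⊕36=52.

5e524c465d4e52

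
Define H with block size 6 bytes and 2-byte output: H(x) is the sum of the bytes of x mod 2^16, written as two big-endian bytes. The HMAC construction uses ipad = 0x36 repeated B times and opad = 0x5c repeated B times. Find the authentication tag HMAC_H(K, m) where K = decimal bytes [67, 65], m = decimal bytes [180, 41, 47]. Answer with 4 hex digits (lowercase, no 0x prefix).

027e

Key decimal bytes [67, 65] = 43 41 is 2 bytes ≤ B = 6; zero-pad to 6 bytes: K' = 43 41 00 00 00 00.
K' ⊕ ipad = 75 77 36 36 36 36.  K' ⊕ opad = 1f 1d 5c 5c 5c 5c.
Inner input = (K'⊕ipad) ∥ m = 75 77 36 36 36 36 ∥ b4 29 2f.
Inner hash: sum = 117+119+54+54+54+54+180+41+47 = 720 → 02 d0.
Outer input = (K'⊕opad) ∥ inner = 1f 1d 5c 5c 5c 5c ∥ 02 d0.
Outer hash (tag): sum = 31+29+92+92+92+92+2+208 = 638 → 02 7e.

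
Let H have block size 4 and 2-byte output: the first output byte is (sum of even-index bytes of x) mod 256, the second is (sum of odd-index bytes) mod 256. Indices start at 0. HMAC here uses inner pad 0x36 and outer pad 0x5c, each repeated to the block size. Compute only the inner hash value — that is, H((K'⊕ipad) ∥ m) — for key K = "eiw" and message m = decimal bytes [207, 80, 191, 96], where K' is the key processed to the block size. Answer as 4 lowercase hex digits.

Key "eiw" = 65 69 77 is 3 bytes ≤ B = 4; zero-pad to 4 bytes: K' = 65 69 77 00.
K' ⊕ ipad = 53 5f 41 36.
Inner input = 53 5f 41 36 ∥ cf 50 bf 60.
Inner hash: even-index sum = 546 mod 256 = 34; odd-index sum = 325 mod 256 = 69 → 22 45.

2245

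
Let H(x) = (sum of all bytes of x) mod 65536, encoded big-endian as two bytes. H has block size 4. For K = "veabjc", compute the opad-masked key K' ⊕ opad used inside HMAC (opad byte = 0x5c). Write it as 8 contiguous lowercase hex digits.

5e375c5c

Key "veabjc" = 76 65 61 62 6a 63 is 6 bytes > B = 4, so hash it first: H(key) = 02 6b, then zero-pad to 4 bytes: K' = 02 6b 00 00.
XOR each byte with 0x5c: 02⊕5c=5e, 6b⊕5c=37, 00⊕5c=5c, 00⊕5c=5c.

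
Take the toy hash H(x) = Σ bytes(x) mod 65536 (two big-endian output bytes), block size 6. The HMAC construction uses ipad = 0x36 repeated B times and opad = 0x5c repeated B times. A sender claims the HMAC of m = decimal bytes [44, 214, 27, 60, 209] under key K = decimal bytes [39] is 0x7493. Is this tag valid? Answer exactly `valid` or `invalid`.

Key decimal bytes [39] = 27 is 1 byte ≤ B = 6; zero-pad to 6 bytes: K' = 27 00 00 00 00 00.
K' ⊕ ipad = 11 36 36 36 36 36; K' ⊕ opad = 7b 5c 5c 5c 5c 5c.
Inner hash: sum = 17+54+54+54+54+54+44+214+27+60+209 = 841 → 03 49.
Outer hash (recomputed tag): sum = 123+92+92+92+92+92+3+73 = 659 → 02 93.
Recomputed tag = 0293; claimed = 7493 → mismatch.

invalid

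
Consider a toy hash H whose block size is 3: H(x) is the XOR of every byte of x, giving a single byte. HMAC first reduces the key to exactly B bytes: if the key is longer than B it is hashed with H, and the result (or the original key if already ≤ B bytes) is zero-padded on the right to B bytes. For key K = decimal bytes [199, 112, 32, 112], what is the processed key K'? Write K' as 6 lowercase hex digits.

e70000

|K| = 4 > B = 3, so first hash the key.
H(K): XOR c7⊕70⊕20⊕70 = e7.
Zero-pad H(K) = e7 to 3 bytes: K' = e7 00 00.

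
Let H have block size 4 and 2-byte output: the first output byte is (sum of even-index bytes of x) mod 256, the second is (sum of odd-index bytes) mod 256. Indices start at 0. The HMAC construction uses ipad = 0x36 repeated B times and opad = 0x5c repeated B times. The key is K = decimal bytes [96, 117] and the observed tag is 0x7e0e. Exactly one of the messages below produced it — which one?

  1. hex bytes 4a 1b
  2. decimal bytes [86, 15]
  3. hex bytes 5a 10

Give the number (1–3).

3

Key decimal bytes [96, 117] = 60 75 is 2 bytes ≤ B = 4; zero-pad to 4 bytes: K' = 60 75 00 00.
K' ⊕ ipad = 56 43 36 36; K' ⊕ opad = 3c 29 5c 5c.
m1: inner = H(56 43 36 36 4a 1b) = d6 94; tag = H(3c 29 5c 5c d6 94) = 6e19
m2: inner = H(56 43 36 36 56 0f) = e2 88; tag = H(3c 29 5c 5c e2 88) = 7a0d
m3: inner = H(56 43 36 36 5a 10) = e6 89; tag = H(3c 29 5c 5c e6 89) = 7e0e ← matches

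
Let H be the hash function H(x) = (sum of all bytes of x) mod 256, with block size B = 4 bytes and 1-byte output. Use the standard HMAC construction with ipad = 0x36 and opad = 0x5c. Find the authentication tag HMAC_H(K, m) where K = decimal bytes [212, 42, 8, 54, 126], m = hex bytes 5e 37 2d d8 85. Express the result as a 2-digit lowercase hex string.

47

Key decimal bytes [212, 42, 8, 54, 126] = d4 2a 08 36 7e is 5 bytes > B = 4, so hash it first: H(key) = ba, then zero-pad to 4 bytes: K' = ba 00 00 00.
K' ⊕ ipad = 8c 36 36 36.  K' ⊕ opad = e6 5c 5c 5c.
Inner input = (K'⊕ipad) ∥ m = 8c 36 36 36 ∥ 5e 37 2d d8 85.
Inner hash: sum = 140+54+54+54+94+55+45+216+133 = 845; mod 256 = 77 → 4d.
Outer input = (K'⊕opad) ∥ inner = e6 5c 5c 5c ∥ 4d.
Outer hash (tag): sum = 230+92+92+92+77 = 583; mod 256 = 71 → 47.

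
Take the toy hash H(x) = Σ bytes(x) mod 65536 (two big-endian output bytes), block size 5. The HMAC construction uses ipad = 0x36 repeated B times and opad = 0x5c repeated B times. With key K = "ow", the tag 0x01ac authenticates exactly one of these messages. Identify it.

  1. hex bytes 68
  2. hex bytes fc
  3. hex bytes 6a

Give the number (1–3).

Key "ow" = 6f 77 is 2 bytes ≤ B = 5; zero-pad to 5 bytes: K' = 6f 77 00 00 00.
K' ⊕ ipad = 59 41 36 36 36; K' ⊕ opad = 33 2b 5c 5c 5c.
m1: inner = H(59 41 36 36 36 68) = 01 a4; tag = H(33 2b 5c 5c 5c 01 a4) = 0217
m2: inner = H(59 41 36 36 36 fc) = 02 38; tag = H(33 2b 5c 5c 5c 02 38) = 01ac ← matches
m3: inner = H(59 41 36 36 36 6a) = 01 a6; tag = H(33 2b 5c 5c 5c 01 a6) = 0219

2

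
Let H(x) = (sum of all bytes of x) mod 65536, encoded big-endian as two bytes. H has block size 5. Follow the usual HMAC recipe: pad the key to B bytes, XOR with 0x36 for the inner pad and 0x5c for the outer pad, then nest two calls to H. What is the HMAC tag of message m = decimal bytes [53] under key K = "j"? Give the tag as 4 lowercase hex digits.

0210

Key "j" = 6a is 1 byte ≤ B = 5; zero-pad to 5 bytes: K' = 6a 00 00 00 00.
K' ⊕ ipad = 5c 36 36 36 36.  K' ⊕ opad = 36 5c 5c 5c 5c.
Inner input = (K'⊕ipad) ∥ m = 5c 36 36 36 36 ∥ 35.
Inner hash: sum = 92+54+54+54+54+53 = 361 → 01 69.
Outer input = (K'⊕opad) ∥ inner = 36 5c 5c 5c 5c ∥ 01 69.
Outer hash (tag): sum = 54+92+92+92+92+1+105 = 528 → 02 10.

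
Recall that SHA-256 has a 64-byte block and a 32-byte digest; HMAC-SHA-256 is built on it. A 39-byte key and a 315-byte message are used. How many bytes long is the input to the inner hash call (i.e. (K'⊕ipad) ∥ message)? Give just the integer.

Key is 39 ≤ 64 bytes, zero-padded: |K'| = 64.
Inner input = (K'⊕ipad) ∥ m → 64 + 315 = 379 bytes.

379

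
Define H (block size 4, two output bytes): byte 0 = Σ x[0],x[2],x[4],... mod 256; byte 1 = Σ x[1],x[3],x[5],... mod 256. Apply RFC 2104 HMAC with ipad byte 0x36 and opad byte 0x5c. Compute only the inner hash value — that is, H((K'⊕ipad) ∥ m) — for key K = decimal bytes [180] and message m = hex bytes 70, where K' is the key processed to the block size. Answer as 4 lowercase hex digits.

Key decimal bytes [180] = b4 is 1 byte ≤ B = 4; zero-pad to 4 bytes: K' = b4 00 00 00.
K' ⊕ ipad = 82 36 36 36.
Inner input = 82 36 36 36 ∥ 70.
Inner hash: even-index sum = 296 mod 256 = 40; odd-index sum = 108 mod 256 = 108 → 28 6c.

286c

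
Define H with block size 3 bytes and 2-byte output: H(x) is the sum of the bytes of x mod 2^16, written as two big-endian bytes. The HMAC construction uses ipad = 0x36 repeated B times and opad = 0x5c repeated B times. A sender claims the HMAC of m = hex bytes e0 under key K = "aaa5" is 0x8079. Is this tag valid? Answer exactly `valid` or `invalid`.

invalid

Key "aaa5" = 61 61 61 35 is 4 bytes > B = 3, so hash it first: H(key) = 01 58, then zero-pad to 3 bytes: K' = 01 58 00.
K' ⊕ ipad = 37 6e 36; K' ⊕ opad = 5d 04 5c.
Inner hash: sum = 55+110+54+224 = 443 → 01 bb.
Outer hash (recomputed tag): sum = 93+4+92+1+187 = 377 → 01 79.
Recomputed tag = 0179; claimed = 8079 → mismatch.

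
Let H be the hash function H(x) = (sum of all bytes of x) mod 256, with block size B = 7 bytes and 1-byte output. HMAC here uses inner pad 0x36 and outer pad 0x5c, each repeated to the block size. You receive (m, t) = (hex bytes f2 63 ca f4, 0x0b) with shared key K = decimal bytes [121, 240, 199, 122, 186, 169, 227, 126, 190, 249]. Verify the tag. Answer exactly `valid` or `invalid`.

valid

Key decimal bytes [121, 240, 199, 122, 186, 169, 227, 126, 190, 249] = 79 f0 c7 7a ba a9 e3 7e be f9 is 10 bytes > B = 7, so hash it first: H(key) = 25, then zero-pad to 7 bytes: K' = 25 00 00 00 00 00 00.
K' ⊕ ipad = 13 36 36 36 36 36 36; K' ⊕ opad = 79 5c 5c 5c 5c 5c 5c.
Inner hash: sum = 19+54+54+54+54+54+54+242+99+202+244 = 1130; mod 256 = 106 → 6a.
Outer hash (recomputed tag): sum = 121+92+92+92+92+92+92+106 = 779; mod 256 = 11 → 0b.
Recomputed tag = 0b; claimed = 0b → match.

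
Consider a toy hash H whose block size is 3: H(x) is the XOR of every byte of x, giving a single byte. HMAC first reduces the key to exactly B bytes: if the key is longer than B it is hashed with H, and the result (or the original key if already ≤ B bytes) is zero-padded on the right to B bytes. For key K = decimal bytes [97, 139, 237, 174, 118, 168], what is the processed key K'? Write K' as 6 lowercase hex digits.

770000

|K| = 6 > B = 3, so first hash the key.
H(K): XOR 61⊕8b⊕ed⊕ae⊕76⊕a8 = 77.
Zero-pad H(K) = 77 to 3 bytes: K' = 77 00 00.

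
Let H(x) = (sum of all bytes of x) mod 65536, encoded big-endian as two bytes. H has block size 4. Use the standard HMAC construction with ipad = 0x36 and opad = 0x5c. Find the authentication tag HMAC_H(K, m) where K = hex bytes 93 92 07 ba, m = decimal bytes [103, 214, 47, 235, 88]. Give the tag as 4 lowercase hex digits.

Key hex bytes 93 92 07 ba is exactly B = 4 bytes: K' = 93 92 07 ba.
K' ⊕ ipad = a5 a4 31 8c.  K' ⊕ opad = cf ce 5b e6.
Inner input = (K'⊕ipad) ∥ m = a5 a4 31 8c ∥ 67 d6 2f eb 58.
Inner hash: sum = 165+164+49+140+103+214+47+235+88 = 1205 → 04 b5.
Outer input = (K'⊕opad) ∥ inner = cf ce 5b e6 ∥ 04 b5.
Outer hash (tag): sum = 207+206+91+230+4+181 = 919 → 03 97.

0397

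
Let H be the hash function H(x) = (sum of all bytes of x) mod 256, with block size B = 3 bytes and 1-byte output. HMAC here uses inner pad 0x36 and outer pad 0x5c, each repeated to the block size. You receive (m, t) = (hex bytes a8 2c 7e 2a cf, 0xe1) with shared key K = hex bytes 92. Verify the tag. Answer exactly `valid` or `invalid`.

Key hex bytes 92 is 1 byte ≤ B = 3; zero-pad to 3 bytes: K' = 92 00 00.
K' ⊕ ipad = a4 36 36; K' ⊕ opad = ce 5c 5c.
Inner hash: sum = 164+54+54+168+44+126+42+207 = 859; mod 256 = 91 → 5b.
Outer hash (recomputed tag): sum = 206+92+92+91 = 481; mod 256 = 225 → e1.
Recomputed tag = e1; claimed = e1 → match.

valid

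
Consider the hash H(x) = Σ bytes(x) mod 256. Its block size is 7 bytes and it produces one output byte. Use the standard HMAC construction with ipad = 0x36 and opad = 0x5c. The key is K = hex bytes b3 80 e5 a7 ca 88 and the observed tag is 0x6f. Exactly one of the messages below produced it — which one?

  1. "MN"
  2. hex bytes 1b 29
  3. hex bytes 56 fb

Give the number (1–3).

Key hex bytes b3 80 e5 a7 ca 88 is 6 bytes ≤ B = 7; zero-pad to 7 bytes: K' = b3 80 e5 a7 ca 88 00.
K' ⊕ ipad = 85 b6 d3 91 fc be 36; K' ⊕ opad = ef dc b9 fb 96 d4 5c.
m1: inner = H(85 b6 d3 91 fc be 36 4d 4e) = 2a; tag = H(ef dc b9 fb 96 d4 5c 2a) = 6f ← matches
m2: inner = H(85 b6 d3 91 fc be 36 1b 29) = d3; tag = H(ef dc b9 fb 96 d4 5c d3) = 18
m3: inner = H(85 b6 d3 91 fc be 36 56 fb) = e0; tag = H(ef dc b9 fb 96 d4 5c e0) = 25

1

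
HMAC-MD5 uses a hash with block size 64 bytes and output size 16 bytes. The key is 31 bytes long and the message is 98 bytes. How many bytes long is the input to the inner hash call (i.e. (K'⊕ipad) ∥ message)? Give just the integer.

162

Key is 31 ≤ 64 bytes, zero-padded: |K'| = 64.
Inner input = (K'⊕ipad) ∥ m → 64 + 98 = 162 bytes.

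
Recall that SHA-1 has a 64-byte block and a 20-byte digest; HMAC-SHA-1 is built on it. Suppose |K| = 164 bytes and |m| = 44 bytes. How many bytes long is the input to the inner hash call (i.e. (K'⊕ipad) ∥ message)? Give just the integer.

Key is 164 > 64 bytes, so it is hashed to 20 bytes then zero-padded to 64: |K'| = 64.
Inner input = (K'⊕ipad) ∥ m → 64 + 44 = 108 bytes.

108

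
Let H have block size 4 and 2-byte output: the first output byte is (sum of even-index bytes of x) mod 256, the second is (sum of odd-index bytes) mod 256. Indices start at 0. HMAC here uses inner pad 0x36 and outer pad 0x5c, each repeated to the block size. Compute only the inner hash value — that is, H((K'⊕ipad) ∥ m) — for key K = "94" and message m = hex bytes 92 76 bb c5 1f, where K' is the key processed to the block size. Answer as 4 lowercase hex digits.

b173

Key "94" = 39 34 is 2 bytes ≤ B = 4; zero-pad to 4 bytes: K' = 39 34 00 00.
K' ⊕ ipad = 0f 02 36 36.
Inner input = 0f 02 36 36 ∥ 92 76 bb c5 1f.
Inner hash: even-index sum = 433 mod 256 = 177; odd-index sum = 371 mod 256 = 115 → b1 73.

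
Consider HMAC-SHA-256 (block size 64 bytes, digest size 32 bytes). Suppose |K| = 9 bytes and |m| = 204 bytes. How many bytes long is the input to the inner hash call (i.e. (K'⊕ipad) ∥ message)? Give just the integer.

Key is 9 ≤ 64 bytes, zero-padded: |K'| = 64.
Inner input = (K'⊕ipad) ∥ m → 64 + 204 = 268 bytes.

268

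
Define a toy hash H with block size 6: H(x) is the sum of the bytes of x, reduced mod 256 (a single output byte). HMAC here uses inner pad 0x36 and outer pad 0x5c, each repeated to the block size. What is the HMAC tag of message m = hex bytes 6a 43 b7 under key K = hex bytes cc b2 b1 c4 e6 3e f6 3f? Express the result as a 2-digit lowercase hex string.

Key hex bytes cc b2 b1 c4 e6 3e f6 3f is 8 bytes > B = 6, so hash it first: H(key) = 4c, then zero-pad to 6 bytes: K' = 4c 00 00 00 00 00.
K' ⊕ ipad = 7a 36 36 36 36 36.  K' ⊕ opad = 10 5c 5c 5c 5c 5c.
Inner input = (K'⊕ipad) ∥ m = 7a 36 36 36 36 36 ∥ 6a 43 b7.
Inner hash: sum = 122+54+54+54+54+54+106+67+183 = 748; mod 256 = 236 → ec.
Outer input = (K'⊕opad) ∥ inner = 10 5c 5c 5c 5c 5c ∥ ec.
Outer hash (tag): sum = 16+92+92+92+92+92+236 = 712; mod 256 = 200 → c8.

c8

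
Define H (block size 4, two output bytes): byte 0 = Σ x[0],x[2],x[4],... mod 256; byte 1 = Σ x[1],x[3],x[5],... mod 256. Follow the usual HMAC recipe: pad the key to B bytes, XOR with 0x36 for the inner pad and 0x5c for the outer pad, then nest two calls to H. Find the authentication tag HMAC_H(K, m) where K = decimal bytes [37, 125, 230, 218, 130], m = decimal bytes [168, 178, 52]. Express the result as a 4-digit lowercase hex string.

Key decimal bytes [37, 125, 230, 218, 130] = 25 7d e6 da 82 is 5 bytes > B = 4, so hash it first: H(key) = 8d 57, then zero-pad to 4 bytes: K' = 8d 57 00 00.
K' ⊕ ipad = bb 61 36 36.  K' ⊕ opad = d1 0b 5c 5c.
Inner input = (K'⊕ipad) ∥ m = bb 61 36 36 ∥ a8 b2 34.
Inner hash: even-index sum = 461 mod 256 = 205; odd-index sum = 329 mod 256 = 73 → cd 49.
Outer input = (K'⊕opad) ∥ inner = d1 0b 5c 5c ∥ cd 49.
Outer hash (tag): even-index sum = 506 mod 256 = 250; odd-index sum = 176 mod 256 = 176 → fa b0.

fab0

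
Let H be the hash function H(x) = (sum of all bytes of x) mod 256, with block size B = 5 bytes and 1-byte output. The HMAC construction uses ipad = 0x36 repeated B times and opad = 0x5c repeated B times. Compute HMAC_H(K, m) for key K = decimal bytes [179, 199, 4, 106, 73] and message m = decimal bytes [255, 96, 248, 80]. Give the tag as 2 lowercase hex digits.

57

Key decimal bytes [179, 199, 4, 106, 73] = b3 c7 04 6a 49 is exactly B = 5 bytes: K' = b3 c7 04 6a 49.
K' ⊕ ipad = 85 f1 32 5c 7f.  K' ⊕ opad = ef 9b 58 36 15.
Inner input = (K'⊕ipad) ∥ m = 85 f1 32 5c 7f ∥ ff 60 f8 50.
Inner hash: sum = 133+241+50+92+127+255+96+248+80 = 1322; mod 256 = 42 → 2a.
Outer input = (K'⊕opad) ∥ inner = ef 9b 58 36 15 ∥ 2a.
Outer hash (tag): sum = 239+155+88+54+21+42 = 599; mod 256 = 87 → 57.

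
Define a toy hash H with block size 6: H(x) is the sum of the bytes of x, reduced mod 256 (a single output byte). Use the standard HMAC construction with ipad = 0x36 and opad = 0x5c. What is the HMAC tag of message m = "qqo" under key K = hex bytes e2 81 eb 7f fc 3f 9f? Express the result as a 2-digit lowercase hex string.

Key hex bytes e2 81 eb 7f fc 3f 9f is 7 bytes > B = 6, so hash it first: H(key) = a7, then zero-pad to 6 bytes: K' = a7 00 00 00 00 00.
K' ⊕ ipad = 91 36 36 36 36 36.  K' ⊕ opad = fb 5c 5c 5c 5c 5c.
Inner input = (K'⊕ipad) ∥ m = 91 36 36 36 36 36 ∥ 71 71 6f.
Inner hash: sum = 145+54+54+54+54+54+113+113+111 = 752; mod 256 = 240 → f0.
Outer input = (K'⊕opad) ∥ inner = fb 5c 5c 5c 5c 5c ∥ f0.
Outer hash (tag): sum = 251+92+92+92+92+92+240 = 951; mod 256 = 183 → b7.

b7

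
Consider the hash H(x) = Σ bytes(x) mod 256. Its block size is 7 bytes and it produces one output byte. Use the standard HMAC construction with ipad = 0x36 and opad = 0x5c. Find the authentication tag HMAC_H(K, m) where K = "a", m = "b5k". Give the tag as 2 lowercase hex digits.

Key "a" = 61 is 1 byte ≤ B = 7; zero-pad to 7 bytes: K' = 61 00 00 00 00 00 00.
K' ⊕ ipad = 57 36 36 36 36 36 36.  K' ⊕ opad = 3d 5c 5c 5c 5c 5c 5c.
Inner input = (K'⊕ipad) ∥ m = 57 36 36 36 36 36 36 ∥ 62 35 6b.
Inner hash: sum = 87+54+54+54+54+54+54+98+53+107 = 669; mod 256 = 157 → 9d.
Outer input = (K'⊕opad) ∥ inner = 3d 5c 5c 5c 5c 5c 5c ∥ 9d.
Outer hash (tag): sum = 61+92+92+92+92+92+92+157 = 770; mod 256 = 2 → 02.

02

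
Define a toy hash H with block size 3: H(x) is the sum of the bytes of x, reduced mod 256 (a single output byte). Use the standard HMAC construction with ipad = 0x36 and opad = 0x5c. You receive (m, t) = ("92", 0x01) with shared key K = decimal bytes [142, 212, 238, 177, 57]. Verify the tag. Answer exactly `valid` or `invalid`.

valid

Key decimal bytes [142, 212, 238, 177, 57] = 8e d4 ee b1 39 is 5 bytes > B = 3, so hash it first: H(key) = 3a, then zero-pad to 3 bytes: K' = 3a 00 00.
K' ⊕ ipad = 0c 36 36; K' ⊕ opad = 66 5c 5c.
Inner hash: sum = 12+54+54+57+50 = 227 → e3.
Outer hash (recomputed tag): sum = 102+92+92+227 = 513; mod 256 = 1 → 01.
Recomputed tag = 01; claimed = 01 → match.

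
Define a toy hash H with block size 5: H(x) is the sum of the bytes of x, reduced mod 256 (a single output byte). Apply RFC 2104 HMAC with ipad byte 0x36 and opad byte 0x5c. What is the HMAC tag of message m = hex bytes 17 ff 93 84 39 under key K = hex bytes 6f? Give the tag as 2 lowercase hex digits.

Key hex bytes 6f is 1 byte ≤ B = 5; zero-pad to 5 bytes: K' = 6f 00 00 00 00.
K' ⊕ ipad = 59 36 36 36 36.  K' ⊕ opad = 33 5c 5c 5c 5c.
Inner input = (K'⊕ipad) ∥ m = 59 36 36 36 36 ∥ 17 ff 93 84 39.
Inner hash: sum = 89+54+54+54+54+23+255+147+132+57 = 919; mod 256 = 151 → 97.
Outer input = (K'⊕opad) ∥ inner = 33 5c 5c 5c 5c ∥ 97.
Outer hash (tag): sum = 51+92+92+92+92+151 = 570; mod 256 = 58 → 3a.

3a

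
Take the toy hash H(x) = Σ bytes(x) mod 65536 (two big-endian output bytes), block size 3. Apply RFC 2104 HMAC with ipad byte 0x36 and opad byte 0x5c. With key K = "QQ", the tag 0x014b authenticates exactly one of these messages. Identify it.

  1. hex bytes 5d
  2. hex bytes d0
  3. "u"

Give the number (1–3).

Key "QQ" = 51 51 is 2 bytes ≤ B = 3; zero-pad to 3 bytes: K' = 51 51 00.
K' ⊕ ipad = 67 67 36; K' ⊕ opad = 0d 0d 5c.
m1: inner = H(67 67 36 5d) = 01 61; tag = H(0d 0d 5c 01 61) = 00d8
m2: inner = H(67 67 36 d0) = 01 d4; tag = H(0d 0d 5c 01 d4) = 014b ← matches
m3: inner = H(67 67 36 75) = 01 79; tag = H(0d 0d 5c 01 79) = 00f0

2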